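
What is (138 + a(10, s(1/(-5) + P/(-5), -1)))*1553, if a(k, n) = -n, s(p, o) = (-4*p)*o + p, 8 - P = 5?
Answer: 220526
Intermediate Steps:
P = 3 (P = 8 - 1*5 = 8 - 5 = 3)
s(p, o) = p - 4*o*p (s(p, o) = -4*o*p + p = p - 4*o*p)
(138 + a(10, s(1/(-5) + P/(-5), -1)))*1553 = (138 - (1/(-5) + 3/(-5))*(1 - 4*(-1)))*1553 = (138 - (1*(-⅕) + 3*(-⅕))*(1 + 4))*1553 = (138 - (-⅕ - ⅗)*5)*1553 = (138 - (-4)*5/5)*1553 = (138 - 1*(-4))*1553 = (138 + 4)*1553 = 142*1553 = 220526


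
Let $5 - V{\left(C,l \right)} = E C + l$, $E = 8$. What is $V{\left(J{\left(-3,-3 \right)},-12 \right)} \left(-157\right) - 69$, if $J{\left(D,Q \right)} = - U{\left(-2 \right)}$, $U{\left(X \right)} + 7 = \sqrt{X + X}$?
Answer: $6054 - 2512 i \approx 6054.0 - 2512.0 i$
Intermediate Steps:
$U{\left(X \right)} = -7 + \sqrt{2} \sqrt{X}$ ($U{\left(X \right)} = -7 + \sqrt{X + X} = -7 + \sqrt{2 X} = -7 + \sqrt{2} \sqrt{X}$)
$J{\left(D,Q \right)} = 7 - 2 i$ ($J{\left(D,Q \right)} = - (-7 + \sqrt{2} \sqrt{-2}) = - (-7 + \sqrt{2} i \sqrt{2}) = - (-7 + 2 i) = 7 - 2 i$)
$V{\left(C,l \right)} = 5 - l - 8 C$ ($V{\left(C,l \right)} = 5 - \left(8 C + l\right) = 5 - \left(l + 8 C\right) = 5 - l - 8 C$)
$V{\left(J{\left(-3,-3 \right)},-12 \right)} \left(-157\right) - 69 = \left(5 - -12 - 8 \left(7 - 2 i\right)\right) \left(-157\right) - 69 = \left(5 + 12 - \left(56 - 16 i\right)\right) \left(-157\right) - 69 = \left(-39 + 16 i\right) \left(-157\right) - 69 = \left(6123 - 2512 i\right) - 69 = 6054 - 2512 i$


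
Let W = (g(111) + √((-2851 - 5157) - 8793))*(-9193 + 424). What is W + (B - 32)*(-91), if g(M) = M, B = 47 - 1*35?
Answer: -971539 - 8769*I*√16801 ≈ -9.7154e+5 - 1.1366e+6*I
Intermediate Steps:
B = 12 (B = 47 - 35 = 12)
W = -973359 - 8769*I*√16801 (W = (111 + √((-2851 - 5157) - 8793))*(-9193 + 424) = (111 + √(-8008 - 8793))*(-8769) = (111 + √(-16801))*(-8769) = (111 + I*√16801)*(-8769) = -973359 - 8769*I*√16801 ≈ -9.7336e+5 - 1.1366e+6*I)
W + (B - 32)*(-91) = (-973359 - 8769*I*√16801) + (12 - 32)*(-91) = (-973359 - 8769*I*√16801) - 20*(-91) = (-973359 - 8769*I*√16801) + 1820 = -971539 - 8769*I*√16801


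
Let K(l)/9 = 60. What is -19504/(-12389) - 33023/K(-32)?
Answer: -398589787/6690060 ≈ -59.579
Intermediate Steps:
K(l) = 540 (K(l) = 9*60 = 540)
-19504/(-12389) - 33023/K(-32) = -19504/(-12389) - 33023/540 = -19504*(-1/12389) - 33023*1/540 = 19504/12389 - 33023/540 = -398589787/6690060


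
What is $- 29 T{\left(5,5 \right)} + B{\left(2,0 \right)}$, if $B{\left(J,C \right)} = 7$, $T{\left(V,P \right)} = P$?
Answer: $-138$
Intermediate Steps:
$- 29 T{\left(5,5 \right)} + B{\left(2,0 \right)} = \left(-29\right) 5 + 7 = -145 + 7 = -138$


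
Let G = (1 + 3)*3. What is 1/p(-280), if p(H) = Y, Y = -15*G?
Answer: -1/180 ≈ -0.0055556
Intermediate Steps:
G = 12 (G = 4*3 = 12)
Y = -180 (Y = -15*12 = -180)
p(H) = -180
1/p(-280) = 1/(-180) = -1/180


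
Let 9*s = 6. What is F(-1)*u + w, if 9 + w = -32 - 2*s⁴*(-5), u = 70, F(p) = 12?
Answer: 64879/81 ≈ 800.98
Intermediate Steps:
s = ⅔ (s = (⅑)*6 = ⅔ ≈ 0.66667)
w = -3161/81 (w = -9 + (-32 - 2*(⅔)⁴*(-5)) = -9 + (-32 - 2*(16/81)*(-5)) = -9 + (-32 - 32*(-5)/81) = -9 + (-32 - 1*(-160/81)) = -9 + (-32 + 160/81) = -9 - 2432/81 = -3161/81 ≈ -39.025)
F(-1)*u + w = 12*70 - 3161/81 = 840 - 3161/81 = 64879/81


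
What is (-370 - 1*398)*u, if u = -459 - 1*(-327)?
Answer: 101376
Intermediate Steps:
u = -132 (u = -459 + 327 = -132)
(-370 - 1*398)*u = (-370 - 1*398)*(-132) = (-370 - 398)*(-132) = -768*(-132) = 101376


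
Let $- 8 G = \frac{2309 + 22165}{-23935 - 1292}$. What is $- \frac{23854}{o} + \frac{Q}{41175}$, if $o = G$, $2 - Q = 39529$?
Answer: $- \frac{33037051934833}{167952825} \approx -1.967 \cdot 10^{5}$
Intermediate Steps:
$G = \frac{4079}{33636}$ ($G = - \frac{\left(2309 + 22165\right) \frac{1}{-23935 - 1292}}{8} = - \frac{24474 \frac{1}{-25227}}{8} = - \frac{24474 \left(- \frac{1}{25227}\right)}{8} = \left(- \frac{1}{8}\right) \left(- \frac{8158}{8409}\right) = \frac{4079}{33636} \approx 0.12127$)
$Q = -39527$ ($Q = 2 - 39529 = -39527$)
$o = \frac{4079}{33636} \approx 0.12127$
$- \frac{23854}{o} + \frac{Q}{41175} = - \frac{23854}{\frac{4079}{33636}} - \frac{39527}{41175} = \left(-23854\right) \frac{33636}{4079} - \frac{39527}{41175} = - \frac{802353144}{4079} - \frac{39527}{41175} = - \frac{33037051934833}{167952825}$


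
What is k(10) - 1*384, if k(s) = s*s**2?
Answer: 616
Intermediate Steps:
k(s) = s**3
k(10) - 1*384 = 10**3 - 1*384 = 1000 - 384 = 616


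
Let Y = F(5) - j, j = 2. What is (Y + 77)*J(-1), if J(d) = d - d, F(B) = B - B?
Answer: 0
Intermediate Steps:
F(B) = 0
J(d) = 0
Y = -2 (Y = 0 - 1*2 = 0 - 2 = -2)
(Y + 77)*J(-1) = (-2 + 77)*0 = 75*0 = 0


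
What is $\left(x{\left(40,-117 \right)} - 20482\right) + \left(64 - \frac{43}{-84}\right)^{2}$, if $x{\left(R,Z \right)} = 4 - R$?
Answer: $- \frac{115409447}{7056} \approx -16356.0$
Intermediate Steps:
$\left(x{\left(40,-117 \right)} - 20482\right) + \left(64 - \frac{43}{-84}\right)^{2} = \left(\left(4 - 40\right) - 20482\right) + \left(64 - \frac{43}{-84}\right)^{2} = \left(\left(4 - 40\right) - 20482\right) + \left(64 - - \frac{43}{84}\right)^{2} = \left(-36 - 20482\right) + \left(64 + \frac{43}{84}\right)^{2} = -20518 + \left(\frac{5419}{84}\right)^{2} = -20518 + \frac{29365561}{7056} = - \frac{115409447}{7056}$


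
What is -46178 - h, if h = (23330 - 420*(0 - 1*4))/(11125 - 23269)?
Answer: -280380311/6072 ≈ -46176.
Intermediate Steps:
h = -12505/6072 (h = (23330 - 420*(0 - 4))/(-12144) = (23330 - 420*(-4))*(-1/12144) = (23330 + 1680)*(-1/12144) = 25010*(-1/12144) = -12505/6072 ≈ -2.0595)
-46178 - h = -46178 - 1*(-12505/6072) = -46178 + 12505/6072 = -280380311/6072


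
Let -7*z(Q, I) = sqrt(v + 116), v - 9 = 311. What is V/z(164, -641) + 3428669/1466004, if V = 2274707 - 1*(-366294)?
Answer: 3428669/1466004 - 18487007*sqrt(109)/218 ≈ -8.8537e+5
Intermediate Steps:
v = 320 (v = 9 + 311 = 320)
V = 2641001 (V = 2274707 + 366294 = 2641001)
z(Q, I) = -2*sqrt(109)/7 (z(Q, I) = -sqrt(320 + 116)/7 = -2*sqrt(109)/7)
V/z(164, -641) + 3428669/1466004 = 2641001/((-2*sqrt(109)/7)) + 3428669/1466004 = 2641001*(-7*sqrt(109)/218) + 3428669*(1/1466004) = -18487007*sqrt(109)/218 + 3428669/1466004 = 3428669/1466004 - 18487007*sqrt(109)/218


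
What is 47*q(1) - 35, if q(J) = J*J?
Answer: 12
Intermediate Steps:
q(J) = J²
47*q(1) - 35 = 47*1² - 35 = 47*1 - 35 = 47 - 35 = 12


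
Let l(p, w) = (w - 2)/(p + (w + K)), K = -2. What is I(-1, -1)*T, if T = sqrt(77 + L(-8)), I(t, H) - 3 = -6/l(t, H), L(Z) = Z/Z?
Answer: -5*sqrt(78) ≈ -44.159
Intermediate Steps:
L(Z) = 1
l(p, w) = (-2 + w)/(-2 + p + w) (l(p, w) = (w - 2)/(p + (w - 2)) = (-2 + w)/(p + (-2 + w)) = (-2 + w)/(-2 + p + w))
I(t, H) = 3 - 6*(-2 + H + t)/(-2 + H) (I(t, H) = 3 - 6*(-2 + t + H)/(-2 + H) = 3 - 6*(-2 + H + t)/(-2 + H))
T = sqrt(78) (T = sqrt(77 + 1) = sqrt(78) ≈ 8.8318)
I(-1, -1)*T = (3*(2 - 1*(-1) - 2*(-1))/(-2 - 1))*sqrt(78) = (3*(2 + 1 + 2)/(-3))*sqrt(78) = (3*(-1/3)*5)*sqrt(78) = -5*sqrt(78)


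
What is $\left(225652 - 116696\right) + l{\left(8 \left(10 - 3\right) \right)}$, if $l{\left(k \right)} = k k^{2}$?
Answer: $284572$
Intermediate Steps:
$l{\left(k \right)} = k^{3}$
$\left(225652 - 116696\right) + l{\left(8 \left(10 - 3\right) \right)} = \left(225652 - 116696\right) + \left(8 \left(10 - 3\right)\right)^{3} = 108956 + \left(8 \cdot 7\right)^{3} = 108956 + 56^{3} = 108956 + 175616 = 284572$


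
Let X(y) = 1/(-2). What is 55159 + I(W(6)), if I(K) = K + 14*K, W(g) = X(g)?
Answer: 110303/2 ≈ 55152.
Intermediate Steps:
X(y) = -½
W(g) = -½
I(K) = 15*K
55159 + I(W(6)) = 55159 + 15*(-½) = 55159 - 15/2 = 110303/2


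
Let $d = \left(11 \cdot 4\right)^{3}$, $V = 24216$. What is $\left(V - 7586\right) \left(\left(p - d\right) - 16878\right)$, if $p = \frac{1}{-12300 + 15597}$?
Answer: $- \frac{5595968608190}{3297} \approx -1.6973 \cdot 10^{9}$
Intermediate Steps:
$p = \frac{1}{3297} \approx 0.00030331$
$d = 85184$ ($d = 44^{3} = 85184$)
$\left(V - 7586\right) \left(\left(p - d\right) - 16878\right) = \left(24216 - 7586\right) \left(\left(\frac{1}{3297} - 85184\right) - 16878\right) = 16630 \left(\left(\frac{1}{3297} - 85184\right) - 16878\right) = 16630 \left(- \frac{280851647}{3297} - 16878\right) = 16630 \left(- \frac{336498413}{3297}\right) = - \frac{5595968608190}{3297}$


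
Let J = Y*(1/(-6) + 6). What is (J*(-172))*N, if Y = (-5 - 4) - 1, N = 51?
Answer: 511700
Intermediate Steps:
Y = -10 (Y = -9 - 1 = -10)
J = -175/3 (J = -10*(1/(-6) + 6) = -10*(-⅙ + 6) = -10*35/6 = -175/3 ≈ -58.333)
(J*(-172))*N = -175/3*(-172)*51 = (30100/3)*51 = 511700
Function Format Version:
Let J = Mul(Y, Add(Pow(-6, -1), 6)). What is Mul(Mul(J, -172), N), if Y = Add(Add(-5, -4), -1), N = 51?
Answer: 511700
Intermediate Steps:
Y = -10 (Y = Add(-9, -1) = -10)
J = Rational(-175, 3) (J = Mul(-10, Add(Pow(-6, -1), 6)) = Mul(-10, Add(Rational(-1, 6), 6)) = Mul(-10, Rational(35, 6)) = Rational(-175, 3) ≈ -58.333)
Mul(Mul(J, -172), N) = Mul(Mul(Rational(-175, 3), -172), 51) = Mul(Rational(30100, 3), 51) = 511700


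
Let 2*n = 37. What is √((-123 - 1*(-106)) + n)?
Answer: √6/2 ≈ 1.2247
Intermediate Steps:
n = 37/2 (n = (½)*37 = 37/2 ≈ 18.500)
√((-123 - 1*(-106)) + n) = √((-123 - 1*(-106)) + 37/2) = √((-123 + 106) + 37/2) = √(-17 + 37/2) = √(3/2) = √6/2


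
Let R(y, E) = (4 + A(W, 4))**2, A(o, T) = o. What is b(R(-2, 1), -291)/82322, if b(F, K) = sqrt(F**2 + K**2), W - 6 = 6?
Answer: sqrt(150217)/82322 ≈ 0.0047081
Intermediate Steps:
W = 12 (W = 6 + 6 = 12)
R(y, E) = 256 (R(y, E) = (4 + 12)**2 = 16**2 = 256)
b(R(-2, 1), -291)/82322 = sqrt(256**2 + (-291)**2)/82322 = sqrt(65536 + 84681)*(1/82322) = sqrt(150217)*(1/82322) = sqrt(150217)/82322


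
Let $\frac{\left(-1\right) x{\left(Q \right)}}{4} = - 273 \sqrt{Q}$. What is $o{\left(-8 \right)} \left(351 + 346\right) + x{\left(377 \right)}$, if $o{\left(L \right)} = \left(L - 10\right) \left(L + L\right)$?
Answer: $200736 + 1092 \sqrt{377} \approx 2.2194 \cdot 10^{5}$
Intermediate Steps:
$o{\left(L \right)} = 2 L \left(-10 + L\right)$ ($o{\left(L \right)} = \left(-10 + L\right) 2 L = 2 L \left(-10 + L\right)$)
$x{\left(Q \right)} = 1092 \sqrt{Q}$ ($x{\left(Q \right)} = - 4 \left(- 273 \sqrt{Q}\right) = 1092 \sqrt{Q}$)
$o{\left(-8 \right)} \left(351 + 346\right) + x{\left(377 \right)} = 2 \left(-8\right) \left(-10 - 8\right) \left(351 + 346\right) + 1092 \sqrt{377} = 2 \left(-8\right) \left(-18\right) 697 + 1092 \sqrt{377} = 288 \cdot 697 + 1092 \sqrt{377} = 200736 + 1092 \sqrt{377}$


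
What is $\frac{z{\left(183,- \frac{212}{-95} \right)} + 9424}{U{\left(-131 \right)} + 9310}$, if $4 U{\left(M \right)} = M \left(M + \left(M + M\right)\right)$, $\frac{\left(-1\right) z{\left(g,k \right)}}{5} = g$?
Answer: $\frac{34036}{88723} \approx 0.38362$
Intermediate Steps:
$z{\left(g,k \right)} = - 5 g$
$U{\left(M \right)} = \frac{3 M^{2}}{4}$ ($U{\left(M \right)} = \frac{M \left(M + \left(M + M\right)\right)}{4} = \frac{M \left(M + 2 M\right)}{4} = \frac{M 3 M}{4} = \frac{3 M^{2}}{4}$)
$\frac{z{\left(183,- \frac{212}{-95} \right)} + 9424}{U{\left(-131 \right)} + 9310} = \frac{\left(-5\right) 183 + 9424}{\frac{3 \left(-131\right)^{2}}{4} + 9310} = \frac{-915 + 9424}{\frac{3}{4} \cdot 17161 + 9310} = \frac{8509}{\frac{51483}{4} + 9310} = \frac{8509}{\frac{88723}{4}} = 8509 \cdot \frac{4}{88723} = \frac{34036}{88723}$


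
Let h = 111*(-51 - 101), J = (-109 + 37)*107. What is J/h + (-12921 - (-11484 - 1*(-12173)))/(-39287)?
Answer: 22178957/27618761 ≈ 0.80304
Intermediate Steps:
J = -7704 (J = -72*107 = -7704)
h = -16872 (h = 111*(-152) = -16872)
J/h + (-12921 - (-11484 - 1*(-12173)))/(-39287) = -7704/(-16872) + (-12921 - (-11484 - 1*(-12173)))/(-39287) = -7704*(-1/16872) + (-12921 - (-11484 + 12173))*(-1/39287) = 321/703 + (-12921 - 1*689)*(-1/39287) = 321/703 + (-12921 - 689)*(-1/39287) = 321/703 - 13610*(-1/39287) = 321/703 + 13610/39287 = 22178957/27618761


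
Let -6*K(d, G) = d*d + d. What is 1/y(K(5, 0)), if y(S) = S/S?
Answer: 1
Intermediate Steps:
K(d, G) = -d/6 - d²/6 (K(d, G) = -(d*d + d)/6 = -(d² + d)/6 = -(d + d²)/6 = -d/6 - d²/6)
y(S) = 1
1/y(K(5, 0)) = 1/1 = 1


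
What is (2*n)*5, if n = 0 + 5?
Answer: 50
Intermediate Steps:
n = 5
(2*n)*5 = (2*5)*5 = 10*5 = 50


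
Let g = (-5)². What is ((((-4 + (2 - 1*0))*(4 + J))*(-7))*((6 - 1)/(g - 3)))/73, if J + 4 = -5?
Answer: -175/803 ≈ -0.21793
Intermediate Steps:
J = -9 (J = -4 - 5 = -9)
g = 25
((((-4 + (2 - 1*0))*(4 + J))*(-7))*((6 - 1)/(g - 3)))/73 = ((((-4 + (2 - 1*0))*(4 - 9))*(-7))*((6 - 1)/(25 - 3)))/73 = ((((-4 + (2 + 0))*(-5))*(-7))*(5/22))*(1/73) = ((((-4 + 2)*(-5))*(-7))*(5*(1/22)))*(1/73) = ((-2*(-5)*(-7))*(5/22))*(1/73) = ((10*(-7))*(5/22))*(1/73) = -70*5/22*(1/73) = -175/11*1/73 = -175/803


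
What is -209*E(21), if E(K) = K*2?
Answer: -8778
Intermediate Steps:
E(K) = 2*K
-209*E(21) = -418*21 = -209*42 = -8778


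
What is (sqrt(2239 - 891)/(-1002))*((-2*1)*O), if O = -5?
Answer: -10*sqrt(337)/501 ≈ -0.36642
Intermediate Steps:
(sqrt(2239 - 891)/(-1002))*((-2*1)*O) = (sqrt(2239 - 891)/(-1002))*(-2*1*(-5)) = (sqrt(1348)*(-1/1002))*(-2*(-5)) = ((2*sqrt(337))*(-1/1002))*10 = -sqrt(337)/501*10 = -10*sqrt(337)/501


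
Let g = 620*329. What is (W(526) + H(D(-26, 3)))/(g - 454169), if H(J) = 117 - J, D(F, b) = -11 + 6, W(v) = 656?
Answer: -778/250189 ≈ -0.0031096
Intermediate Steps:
D(F, b) = -5
g = 203980
(W(526) + H(D(-26, 3)))/(g - 454169) = (656 + (117 - 1*(-5)))/(203980 - 454169) = (656 + (117 + 5))/(-250189) = (656 + 122)*(-1/250189) = 778*(-1/250189) = -778/250189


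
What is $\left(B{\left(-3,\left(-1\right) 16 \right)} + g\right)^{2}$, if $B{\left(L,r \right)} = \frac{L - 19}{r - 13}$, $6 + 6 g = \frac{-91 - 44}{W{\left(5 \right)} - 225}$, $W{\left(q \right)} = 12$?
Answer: $\frac{312481}{16957924} \approx 0.018427$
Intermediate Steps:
$g = - \frac{127}{142}$ ($g = -1 + \frac{\left(-91 - 44\right) \frac{1}{12 - 225}}{6} = -1 + \frac{\left(-135\right) \frac{1}{-213}}{6} = -1 + \frac{\left(-135\right) \left(- \frac{1}{213}\right)}{6} = -1 + \frac{1}{6} \cdot \frac{45}{71} = -1 + \frac{15}{142} = - \frac{127}{142} \approx -0.89437$)
$B{\left(L,r \right)} = \frac{-19 + L}{-13 + r}$
$\left(B{\left(-3,\left(-1\right) 16 \right)} + g\right)^{2} = \left(\frac{-19 - 3}{-13 - 16} - \frac{127}{142}\right)^{2} = \left(\frac{1}{-13 - 16} \left(-22\right) - \frac{127}{142}\right)^{2} = \left(\frac{1}{-29} \left(-22\right) - \frac{127}{142}\right)^{2} = \left(\left(- \frac{1}{29}\right) \left(-22\right) - \frac{127}{142}\right)^{2} = \left(\frac{22}{29} - \frac{127}{142}\right)^{2} = \left(- \frac{559}{4118}\right)^{2} = \frac{312481}{16957924}$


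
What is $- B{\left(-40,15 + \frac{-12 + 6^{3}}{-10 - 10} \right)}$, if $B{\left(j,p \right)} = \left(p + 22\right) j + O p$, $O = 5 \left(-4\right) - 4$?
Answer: $\frac{5936}{5} \approx 1187.2$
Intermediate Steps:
$O = -24$ ($O = -20 - 4 = -24$)
$B{\left(j,p \right)} = - 24 p + j \left(22 + p\right)$ ($B{\left(j,p \right)} = \left(p + 22\right) j - 24 p = \left(22 + p\right) j - 24 p = j \left(22 + p\right) - 24 p = - 24 p + j \left(22 + p\right)$)
$- B{\left(-40,15 + \frac{-12 + 6^{3}}{-10 - 10} \right)} = - (- 24 \left(15 + \frac{-12 + 6^{3}}{-10 - 10}\right) + 22 \left(-40\right) - 40 \left(15 + \frac{-12 + 6^{3}}{-10 - 10}\right)) = - (- 24 \left(15 + \frac{-12 + 216}{-20}\right) - 880 - 40 \left(15 + \frac{-12 + 216}{-20}\right)) = - (- 24 \left(15 + 204 \left(- \frac{1}{20}\right)\right) - 880 - 40 \left(15 + 204 \left(- \frac{1}{20}\right)\right)) = - (- 24 \left(15 - \frac{51}{5}\right) - 880 - 40 \left(15 - \frac{51}{5}\right)) = - (\left(-24\right) \frac{24}{5} - 880 - 192) = - (- \frac{576}{5} - 880 - 192) = \left(-1\right) \left(- \frac{5936}{5}\right) = \frac{5936}{5}$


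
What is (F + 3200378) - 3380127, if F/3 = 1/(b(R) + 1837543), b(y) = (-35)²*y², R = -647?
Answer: -92504869214429/514633568 ≈ -1.7975e+5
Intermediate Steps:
b(y) = 1225*y²
F = 3/514633568 (F = 3/(1225*(-647)² + 1837543) = 3/(1225*418609 + 1837543) = 3/(512796025 + 1837543) = 3/514633568 ≈ 5.8294e-9)
(F + 3200378) - 3380127 = (3/514633568 + 3200378) - 3380127 = 1647021949088707/514633568 - 3380127 = -92504869214429/514633568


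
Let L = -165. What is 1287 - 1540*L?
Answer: 255387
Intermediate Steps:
1287 - 1540*L = 1287 - 1540*(-165) = 1287 + 254100 = 255387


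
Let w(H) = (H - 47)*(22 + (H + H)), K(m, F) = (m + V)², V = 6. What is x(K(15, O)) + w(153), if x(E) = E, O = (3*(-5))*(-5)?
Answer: 35209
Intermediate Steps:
O = 75 (O = -15*(-5) = 75)
K(m, F) = (6 + m)² (K(m, F) = (m + 6)² = (6 + m)²)
w(H) = (-47 + H)*(22 + 2*H)
x(K(15, O)) + w(153) = (6 + 15)² + (-1034 - 72*153 + 2*153²) = 21² + (-1034 - 11016 + 2*23409) = 441 + (-1034 - 11016 + 46818) = 441 + 34768 = 35209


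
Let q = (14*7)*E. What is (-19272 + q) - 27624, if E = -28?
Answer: -49640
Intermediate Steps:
q = -2744 (q = (14*7)*(-28) = 98*(-28) = -2744)
(-19272 + q) - 27624 = (-19272 - 2744) - 27624 = -22016 - 27624 = -49640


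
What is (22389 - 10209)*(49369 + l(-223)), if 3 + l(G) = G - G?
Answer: 601277880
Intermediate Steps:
l(G) = -3 (l(G) = -3 + (G - G) = -3 + 0 = -3)
(22389 - 10209)*(49369 + l(-223)) = (22389 - 10209)*(49369 - 3) = 12180*49366 = 601277880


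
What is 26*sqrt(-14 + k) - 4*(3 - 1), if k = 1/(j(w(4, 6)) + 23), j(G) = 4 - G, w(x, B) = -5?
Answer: -8 + 13*I*sqrt(894)/4 ≈ -8.0 + 97.174*I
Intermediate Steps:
k = 1/32 (k = 1/((4 - 1*(-5)) + 23) = 1/((4 + 5) + 23) = 1/(9 + 23) = 1/32 ≈ 0.031250)
26*sqrt(-14 + k) - 4*(3 - 1) = 26*sqrt(-14 + 1/32) - 4*(3 - 1) = 26*sqrt(-447/32) - 4*2 = 26*(I*sqrt(894)/8) - 8 = 13*I*sqrt(894)/4 - 8 = -8 + 13*I*sqrt(894)/4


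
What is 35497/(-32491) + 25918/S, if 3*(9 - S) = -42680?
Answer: 1010334835/1387593137 ≈ 0.72812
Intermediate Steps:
S = 42707/3 (S = 9 - ⅓*(-42680) = 9 + 42680/3 = 42707/3 ≈ 14236.)
35497/(-32491) + 25918/S = 35497/(-32491) + 25918/(42707/3) = 35497*(-1/32491) + 25918*(3/42707) = -35497/32491 + 77754/42707 = 1010334835/1387593137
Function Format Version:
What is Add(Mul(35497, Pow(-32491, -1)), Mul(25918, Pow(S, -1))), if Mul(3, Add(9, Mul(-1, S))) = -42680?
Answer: Rational(1010334835, 1387593137) ≈ 0.72812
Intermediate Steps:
S = Rational(42707, 3) (S = Add(9, Mul(Rational(-1, 3), -42680)) = Add(9, Rational(42680, 3)) = Rational(42707, 3) ≈ 14236.)
Add(Mul(35497, Pow(-32491, -1)), Mul(25918, Pow(S, -1))) = Add(Mul(35497, Pow(-32491, -1)), Mul(25918, Pow(Rational(42707, 3), -1))) = Add(Mul(35497, Rational(-1, 32491)), Mul(25918, Rational(3, 42707))) = Add(Rational(-35497, 32491), Rational(77754, 42707)) = Rational(1010334835, 1387593137)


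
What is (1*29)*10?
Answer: 290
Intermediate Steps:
(1*29)*10 = 29*10 = 290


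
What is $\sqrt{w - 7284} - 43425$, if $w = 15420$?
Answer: $-43425 + 6 \sqrt{226} \approx -43335.0$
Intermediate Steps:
$\sqrt{w - 7284} - 43425 = \sqrt{15420 - 7284} - 43425 = \sqrt{8136} - 43425 = 6 \sqrt{226} - 43425 = -43425 + 6 \sqrt{226}$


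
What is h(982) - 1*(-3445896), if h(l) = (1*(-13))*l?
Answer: 3433130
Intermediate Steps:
h(l) = -13*l
h(982) - 1*(-3445896) = -13*982 - 1*(-3445896) = -12766 + 3445896 = 3433130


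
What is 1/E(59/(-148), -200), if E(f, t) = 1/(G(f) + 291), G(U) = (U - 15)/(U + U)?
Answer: 36617/118 ≈ 310.31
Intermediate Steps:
G(U) = (-15 + U)/(2*U) (G(U) = (-15 + U)/((2*U)) = (-15 + U)*(1/(2*U)) = (-15 + U)/(2*U))
E(f, t) = 1/(291 + (-15 + f)/(2*f)) (E(f, t) = 1/((-15 + f)/(2*f) + 291) = 1/(291 + (-15 + f)/(2*f)))
1/E(59/(-148), -200) = 1/(2*(59/(-148))/(-15 + 583*(59/(-148)))) = 1/(2*(59*(-1/148))/(-15 + 583*(59*(-1/148)))) = 1/(2*(-59/148)/(-15 + 583*(-59/148))) = 1/(2*(-59/148)/(-15 - 34397/148)) = 1/(2*(-59/148)/(-36617/148)) = 1/(2*(-59/148)*(-148/36617)) = 1/(118/36617) = 36617/118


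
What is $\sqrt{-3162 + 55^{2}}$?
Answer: $i \sqrt{137} \approx 11.705 i$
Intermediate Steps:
$\sqrt{-3162 + 55^{2}} = \sqrt{-3162 + 3025} = \sqrt{-137} = i \sqrt{137}$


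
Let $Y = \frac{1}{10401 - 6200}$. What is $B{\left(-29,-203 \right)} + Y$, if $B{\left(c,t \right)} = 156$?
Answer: $\frac{655357}{4201} \approx 156.0$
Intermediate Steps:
$Y = \frac{1}{4201}$ ($Y = \frac{1}{10401 - 6200} = \frac{1}{4201} \approx 0.00023804$)
$B{\left(-29,-203 \right)} + Y = 156 + \frac{1}{4201} = \frac{655357}{4201}$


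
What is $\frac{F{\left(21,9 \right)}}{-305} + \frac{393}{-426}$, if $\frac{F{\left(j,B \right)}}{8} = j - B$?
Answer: $- \frac{53587}{43310} \approx -1.2373$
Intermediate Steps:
$F{\left(j,B \right)} = - 8 B + 8 j$ ($F{\left(j,B \right)} = 8 \left(j - B\right) = - 8 B + 8 j$)
$\frac{F{\left(21,9 \right)}}{-305} + \frac{393}{-426} = \frac{\left(-8\right) 9 + 8 \cdot 21}{-305} + \frac{393}{-426} = \left(-72 + 168\right) \left(- \frac{1}{305}\right) + 393 \left(- \frac{1}{426}\right) = 96 \left(- \frac{1}{305}\right) - \frac{131}{142} = - \frac{96}{305} - \frac{131}{142} = - \frac{53587}{43310}$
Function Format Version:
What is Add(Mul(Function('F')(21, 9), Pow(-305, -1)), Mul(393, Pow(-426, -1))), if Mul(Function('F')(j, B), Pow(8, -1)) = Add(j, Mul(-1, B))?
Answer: Rational(-53587, 43310) ≈ -1.2373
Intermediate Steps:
Function('F')(j, B) = Add(Mul(-8, B), Mul(8, j)) (Function('F')(j, B) = Mul(8, Add(j, Mul(-1, B))) = Add(Mul(-8, B), Mul(8, j)))
Add(Mul(Function('F')(21, 9), Pow(-305, -1)), Mul(393, Pow(-426, -1))) = Add(Mul(Add(Mul(-8, 9), Mul(8, 21)), Pow(-305, -1)), Mul(393, Pow(-426, -1))) = Add(Mul(Add(-72, 168), Rational(-1, 305)), Mul(393, Rational(-1, 426))) = Add(Mul(96, Rational(-1, 305)), Rational(-131, 142)) = Add(Rational(-96, 305), Rational(-131, 142)) = Rational(-53587, 43310)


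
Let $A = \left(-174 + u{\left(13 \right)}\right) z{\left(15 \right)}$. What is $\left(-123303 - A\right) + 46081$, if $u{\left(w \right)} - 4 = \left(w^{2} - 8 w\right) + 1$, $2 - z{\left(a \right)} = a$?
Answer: $-78574$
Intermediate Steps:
$z{\left(a \right)} = 2 - a$
$u{\left(w \right)} = 5 + w^{2} - 8 w$ ($u{\left(w \right)} = 4 + \left(\left(w^{2} - 8 w\right) + 1\right) = 4 + \left(1 + w^{2} - 8 w\right) = 5 + w^{2} - 8 w$)
$A = 1352$ ($A = \left(-174 + \left(5 + 13^{2} - 104\right)\right) \left(2 - 15\right) = \left(-174 + \left(5 + 169 - 104\right)\right) \left(2 - 15\right) = \left(-174 + 70\right) \left(-13\right) = \left(-104\right) \left(-13\right) = 1352$)
$\left(-123303 - A\right) + 46081 = \left(-123303 - 1352\right) + 46081 = -124655 + 46081 = -78574$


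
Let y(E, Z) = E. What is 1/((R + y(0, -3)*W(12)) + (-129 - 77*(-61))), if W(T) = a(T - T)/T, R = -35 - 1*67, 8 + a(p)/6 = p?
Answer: 1/4466 ≈ 0.00022391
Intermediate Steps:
a(p) = -48 + 6*p
R = -102 (R = -35 - 67 = -102)
W(T) = -48/T (W(T) = (-48 + 6*(T - T))/T = (-48 + 6*0)/T = (-48 + 0)/T = -48/T)
1/((R + y(0, -3)*W(12)) + (-129 - 77*(-61))) = 1/((-102 + 0*(-48/12)) + (-129 - 77*(-61))) = 1/((-102 + 0*(-48*1/12)) + (-129 + 4697)) = 1/((-102 + 0*(-4)) + 4568) = 1/((-102 + 0) + 4568) = 1/(-102 + 4568) = 1/4466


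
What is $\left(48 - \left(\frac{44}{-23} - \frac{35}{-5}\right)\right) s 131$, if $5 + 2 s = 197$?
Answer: $\frac{12412512}{23} \approx 5.3967 \cdot 10^{5}$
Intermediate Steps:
$s = 96$ ($s = - \frac{5}{2} + \frac{1}{2} \cdot 197 = - \frac{5}{2} + \frac{197}{2} = 96$)
$\left(48 - \left(\frac{44}{-23} - \frac{35}{-5}\right)\right) s 131 = \left(48 - \left(\frac{44}{-23} - \frac{35}{-5}\right)\right) 96 \cdot 131 = \left(48 - \left(44 \left(- \frac{1}{23}\right) - -7\right)\right) 96 \cdot 131 = \left(48 - \left(- \frac{44}{23} + 7\right)\right) 96 \cdot 131 = \left(48 - \frac{117}{23}\right) 96 \cdot 131 = \frac{987}{23} \cdot 96 \cdot 131 = \frac{94752}{23} \cdot 131 = \frac{12412512}{23}$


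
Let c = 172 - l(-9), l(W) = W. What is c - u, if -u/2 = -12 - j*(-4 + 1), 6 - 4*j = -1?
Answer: 335/2 ≈ 167.50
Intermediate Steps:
j = 7/4 (j = 3/2 - 1/4*(-1) = 3/2 + 1/4 = 7/4 ≈ 1.7500)
c = 181 (c = 172 - 1*(-9) = 172 + 9 = 181)
u = 27/2 (u = -2*(-12 - 7*(-4 + 1)/4) = -2*(-12 - 7*(-3)/4) = -2*(-12 - 1*(-21/4)) = -2*(-12 + 21/4) = -2*(-27/4) = 27/2 ≈ 13.500)
c - u = 181 - 1*27/2 = 181 - 27/2 = 335/2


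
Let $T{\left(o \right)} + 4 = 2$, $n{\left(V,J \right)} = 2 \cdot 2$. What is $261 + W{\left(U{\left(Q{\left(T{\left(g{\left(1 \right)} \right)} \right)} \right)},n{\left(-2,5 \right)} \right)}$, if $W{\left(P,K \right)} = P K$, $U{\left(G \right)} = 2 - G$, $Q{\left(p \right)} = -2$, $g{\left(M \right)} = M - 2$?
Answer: $277$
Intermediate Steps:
$n{\left(V,J \right)} = 4$
$g{\left(M \right)} = -2 + M$
$T{\left(o \right)} = -2$ ($T{\left(o \right)} = -4 + 2 = -2$)
$W{\left(P,K \right)} = K P$
$261 + W{\left(U{\left(Q{\left(T{\left(g{\left(1 \right)} \right)} \right)} \right)},n{\left(-2,5 \right)} \right)} = 261 + 4 \left(2 - -2\right) = 261 + 4 \left(2 + 2\right) = 261 + 4 \cdot 4 = 261 + 16 = 277$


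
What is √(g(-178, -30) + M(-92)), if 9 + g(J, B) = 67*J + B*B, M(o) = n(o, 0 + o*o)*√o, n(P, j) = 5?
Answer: √(-11035 + 10*I*√23) ≈ 0.2283 + 105.05*I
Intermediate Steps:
M(o) = 5*√o
g(J, B) = -9 + B² + 67*J (g(J, B) = -9 + (67*J + B*B) = -9 + (67*J + B²) = -9 + (B² + 67*J) = -9 + B² + 67*J)
√(g(-178, -30) + M(-92)) = √((-9 + (-30)² + 67*(-178)) + 5*√(-92)) = √((-9 + 900 - 11926) + 5*(2*I*√23)) = √(-11035 + 10*I*√23)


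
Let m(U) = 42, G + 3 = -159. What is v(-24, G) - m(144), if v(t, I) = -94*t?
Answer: 2214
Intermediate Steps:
G = -162 (G = -3 - 159 = -162)
v(-24, G) - m(144) = -94*(-24) - 1*42 = 2256 - 42 = 2214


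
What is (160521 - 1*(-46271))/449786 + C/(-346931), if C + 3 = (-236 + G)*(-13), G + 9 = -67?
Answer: 34959786347/78022353383 ≈ 0.44807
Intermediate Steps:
G = -76 (G = -9 - 67 = -76)
C = 4053 (C = -3 + (-236 - 76)*(-13) = -3 - 312*(-13) = -3 + 4056 = 4053)
(160521 - 1*(-46271))/449786 + C/(-346931) = (160521 - 1*(-46271))/449786 + 4053/(-346931) = (160521 + 46271)*(1/449786) + 4053*(-1/346931) = 206792*(1/449786) - 4053/346931 = 103396/224893 - 4053/346931 = 34959786347/78022353383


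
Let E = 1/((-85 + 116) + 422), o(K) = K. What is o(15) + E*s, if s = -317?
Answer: 6478/453 ≈ 14.300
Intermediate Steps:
E = 1/453 (E = 1/(31 + 422) = 1/453 ≈ 0.0022075)
o(15) + E*s = 15 + (1/453)*(-317) = 15 - 317/453 = 6478/453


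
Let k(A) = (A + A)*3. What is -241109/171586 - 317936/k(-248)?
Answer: 109263299/514758 ≈ 212.26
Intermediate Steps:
k(A) = 6*A (k(A) = (2*A)*3 = 6*A)
-241109/171586 - 317936/k(-248) = -241109/171586 - 317936/(6*(-248)) = -241109*1/171586 - 317936/(-1488) = -241109/171586 - 317936*(-1/1488) = -241109/171586 + 641/3 = 109263299/514758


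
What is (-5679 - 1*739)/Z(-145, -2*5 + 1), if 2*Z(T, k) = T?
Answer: 12836/145 ≈ 88.524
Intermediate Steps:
Z(T, k) = T/2
(-5679 - 1*739)/Z(-145, -2*5 + 1) = (-5679 - 1*739)/(((½)*(-145))) = (-5679 - 739)/(-145/2) = -6418*(-2/145) = 12836/145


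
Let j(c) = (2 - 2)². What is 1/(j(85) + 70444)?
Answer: 1/70444 ≈ 1.4196e-5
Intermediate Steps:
j(c) = 0 (j(c) = 0² = 0)
1/(j(85) + 70444) = 1/(0 + 70444) = 1/70444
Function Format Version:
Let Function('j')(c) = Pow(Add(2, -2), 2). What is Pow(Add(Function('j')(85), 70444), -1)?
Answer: Rational(1, 70444) ≈ 1.4196e-5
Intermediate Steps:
Function('j')(c) = 0 (Function('j')(c) = Pow(0, 2) = 0)
Pow(Add(Function('j')(85), 70444), -1) = Pow(Add(0, 70444), -1) = Pow(70444, -1) = Rational(1, 70444)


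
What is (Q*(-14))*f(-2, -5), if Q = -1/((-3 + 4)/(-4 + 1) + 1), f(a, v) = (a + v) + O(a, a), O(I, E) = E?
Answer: -189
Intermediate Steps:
f(a, v) = v + 2*a (f(a, v) = (a + v) + a = v + 2*a)
Q = -3/2 (Q = -1/(1/(-3) + 1) = -1/(1*(-⅓) + 1) = -1/(-⅓ + 1) = -1/⅔ = -1*3/2 = -3/2 ≈ -1.5000)
(Q*(-14))*f(-2, -5) = (-3/2*(-14))*(-5 + 2*(-2)) = 21*(-5 - 4) = 21*(-9) = -189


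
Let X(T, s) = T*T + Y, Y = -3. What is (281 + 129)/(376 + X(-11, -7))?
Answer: 205/247 ≈ 0.82996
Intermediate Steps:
X(T, s) = -3 + T² (X(T, s) = T*T - 3 = T² - 3 = -3 + T²)
(281 + 129)/(376 + X(-11, -7)) = (281 + 129)/(376 + (-3 + (-11)²)) = 410/(376 + (-3 + 121)) = 410/(376 + 118) = 410/494 = 410*(1/494) = 205/247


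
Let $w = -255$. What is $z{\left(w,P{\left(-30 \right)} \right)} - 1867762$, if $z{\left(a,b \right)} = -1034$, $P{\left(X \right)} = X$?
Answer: $-1868796$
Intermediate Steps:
$z{\left(w,P{\left(-30 \right)} \right)} - 1867762 = -1034 - 1867762 = -1868796$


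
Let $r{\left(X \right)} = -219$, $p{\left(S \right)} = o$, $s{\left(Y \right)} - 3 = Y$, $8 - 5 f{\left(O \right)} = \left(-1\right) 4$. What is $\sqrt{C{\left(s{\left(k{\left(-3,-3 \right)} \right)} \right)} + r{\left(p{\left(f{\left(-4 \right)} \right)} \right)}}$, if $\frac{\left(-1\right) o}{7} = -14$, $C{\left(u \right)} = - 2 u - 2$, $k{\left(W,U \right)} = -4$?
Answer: $i \sqrt{219} \approx 14.799 i$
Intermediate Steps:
$f{\left(O \right)} = \frac{12}{5}$ ($f{\left(O \right)} = \frac{8}{5} - \frac{\left(-1\right) 4}{5} = \frac{8}{5} - - \frac{4}{5} = \frac{8}{5} + \frac{4}{5} = \frac{12}{5}$)
$s{\left(Y \right)} = 3 + Y$
$C{\left(u \right)} = -2 - 2 u$
$o = 98$ ($o = \left(-7\right) \left(-14\right) = 98$)
$p{\left(S \right)} = 98$
$\sqrt{C{\left(s{\left(k{\left(-3,-3 \right)} \right)} \right)} + r{\left(p{\left(f{\left(-4 \right)} \right)} \right)}} = \sqrt{\left(-2 - 2 \left(3 - 4\right)\right) - 219} = \sqrt{\left(-2 - -2\right) - 219} = \sqrt{\left(-2 + 2\right) - 219} = \sqrt{0 - 219} = \sqrt{-219} = i \sqrt{219}$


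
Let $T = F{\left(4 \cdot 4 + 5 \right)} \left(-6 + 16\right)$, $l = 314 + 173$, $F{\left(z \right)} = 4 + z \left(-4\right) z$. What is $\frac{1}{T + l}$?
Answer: $- \frac{1}{17113} \approx -5.8435 \cdot 10^{-5}$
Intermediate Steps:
$F{\left(z \right)} = 4 - 4 z^{2}$ ($F{\left(z \right)} = 4 + - 4 z z = 4 - 4 z^{2}$)
$l = 487$
$T = -17600$ ($T = \left(4 - 4 \left(4 \cdot 4 + 5\right)^{2}\right) \left(-6 + 16\right) = \left(4 - 4 \left(16 + 5\right)^{2}\right) 10 = \left(4 - 4 \cdot 21^{2}\right) 10 = \left(4 - 1764\right) 10 = \left(-1760\right) 10 = -17600$)
$\frac{1}{T + l} = \frac{1}{-17600 + 487} = \frac{1}{-17113} = - \frac{1}{17113}$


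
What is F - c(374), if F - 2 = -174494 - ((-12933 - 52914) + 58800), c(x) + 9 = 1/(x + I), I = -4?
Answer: -61951321/370 ≈ -1.6744e+5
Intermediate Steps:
c(x) = -9 + 1/(-4 + x) (c(x) = -9 + 1/(x - 4) = -9 + 1/(-4 + x))
F = -167445 (F = 2 + (-174494 - ((-12933 - 52914) + 58800)) = 2 + (-174494 - (-65847 + 58800)) = 2 + (-174494 - 1*(-7047)) = 2 + (-174494 + 7047) = 2 - 167447 = -167445)
F - c(374) = -167445 - (37 - 9*374)/(-4 + 374) = -167445 - (37 - 3366)/370 = -167445 - (-3329)/370 = -167445 - 1*(-3329/370) = -167445 + 3329/370 = -61951321/370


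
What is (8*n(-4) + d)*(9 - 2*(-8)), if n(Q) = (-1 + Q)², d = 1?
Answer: 5025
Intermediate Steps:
(8*n(-4) + d)*(9 - 2*(-8)) = (8*(-1 - 4)² + 1)*(9 - 2*(-8)) = (8*(-5)² + 1)*(9 + 16) = (8*25 + 1)*25 = (200 + 1)*25 = 201*25 = 5025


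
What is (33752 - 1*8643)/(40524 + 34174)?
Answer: 1477/4394 ≈ 0.33614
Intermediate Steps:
(33752 - 1*8643)/(40524 + 34174) = (33752 - 8643)/74698 = 25109*(1/74698) = 1477/4394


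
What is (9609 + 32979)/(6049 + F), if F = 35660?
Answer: 14196/13903 ≈ 1.0211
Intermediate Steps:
(9609 + 32979)/(6049 + F) = (9609 + 32979)/(6049 + 35660) = 42588/41709 = 42588*(1/41709) = 14196/13903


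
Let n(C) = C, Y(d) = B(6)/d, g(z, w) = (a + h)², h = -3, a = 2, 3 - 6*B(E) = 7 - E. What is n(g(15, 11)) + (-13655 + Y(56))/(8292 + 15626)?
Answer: 1724185/4018224 ≈ 0.42909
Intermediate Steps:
B(E) = -⅔ + E/6 (B(E) = ½ - (7 - E)/6 = ½ + (-7/6 + E/6) = -⅔ + E/6)
g(z, w) = 1 (g(z, w) = (2 - 3)² = (-1)² = 1)
Y(d) = 1/(3*d) (Y(d) = (-⅔ + (⅙)*6)/d = (-⅔ + 1)/d = 1/(3*d))
n(g(15, 11)) + (-13655 + Y(56))/(8292 + 15626) = 1 + (-13655 + (⅓)/56)/(8292 + 15626) = 1 + (-13655 + (⅓)*(1/56))/23918 = 1 + (-13655 + 1/168)*(1/23918) = 1 - 2294039/168*1/23918 = 1 - 2294039/4018224 = 1724185/4018224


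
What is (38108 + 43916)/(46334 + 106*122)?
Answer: 41012/29633 ≈ 1.3840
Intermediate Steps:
(38108 + 43916)/(46334 + 106*122) = 82024/(46334 + 12932) = 82024/59266 = 82024*(1/59266) = 41012/29633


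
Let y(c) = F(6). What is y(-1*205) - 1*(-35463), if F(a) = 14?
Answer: 35477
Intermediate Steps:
y(c) = 14
y(-1*205) - 1*(-35463) = 14 - 1*(-35463) = 14 + 35463 = 35477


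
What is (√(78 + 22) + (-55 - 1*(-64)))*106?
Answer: 2014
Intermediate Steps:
(√(78 + 22) + (-55 - 1*(-64)))*106 = (√100 + (-55 + 64))*106 = (10 + 9)*106 = 19*106 = 2014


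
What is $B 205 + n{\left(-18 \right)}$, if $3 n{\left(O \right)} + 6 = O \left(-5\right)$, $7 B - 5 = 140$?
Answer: $\frac{29921}{7} \approx 4274.4$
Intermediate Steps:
$B = \frac{145}{7}$ ($B = \frac{5}{7} + \frac{1}{7} \cdot 140 = \frac{5}{7} + 20 = \frac{145}{7} \approx 20.714$)
$n{\left(O \right)} = -2 - \frac{5 O}{3}$ ($n{\left(O \right)} = -2 + \frac{O \left(-5\right)}{3} = -2 + \frac{\left(-5\right) O}{3} = -2 - \frac{5 O}{3}$)
$B 205 + n{\left(-18 \right)} = \frac{145}{7} \cdot 205 - -28 = \frac{29725}{7} + \left(-2 + 30\right) = \frac{29725}{7} + 28 = \frac{29921}{7}$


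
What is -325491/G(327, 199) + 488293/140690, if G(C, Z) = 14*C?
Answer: -3629826953/53673235 ≈ -67.628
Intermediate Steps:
-325491/G(327, 199) + 488293/140690 = -325491/(14*327) + 488293/140690 = -325491/4578 + 488293*(1/140690) = -325491*1/4578 + 488293/140690 = -108497/1526 + 488293/140690 = -3629826953/53673235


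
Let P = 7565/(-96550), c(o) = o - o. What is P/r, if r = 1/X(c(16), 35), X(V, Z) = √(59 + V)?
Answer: -1513*√59/19310 ≈ -0.60184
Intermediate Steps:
c(o) = 0
r = √59/59 (r = 1/(√(59 + 0)) = 1/(√59) = √59/59 ≈ 0.13019)
P = -1513/19310 (P = 7565*(-1/96550) = -1513/19310 ≈ -0.078353)
P/r = -1513*√59/19310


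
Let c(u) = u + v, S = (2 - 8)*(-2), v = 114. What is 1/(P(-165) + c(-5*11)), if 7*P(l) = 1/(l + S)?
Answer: 1071/63188 ≈ 0.016949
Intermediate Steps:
S = 12 (S = -6*(-2) = 12)
c(u) = 114 + u (c(u) = u + 114 = 114 + u)
P(l) = 1/(7*(12 + l)) (P(l) = 1/(7*(l + 12)) = 1/(7*(12 + l)))
1/(P(-165) + c(-5*11)) = 1/(1/(7*(12 - 165)) + (114 - 5*11)) = 1/((⅐)/(-153) + (114 - 55)) = 1/((⅐)*(-1/153) + 59) = 1/(-1/1071 + 59) = 1/(63188/1071) = 1071/63188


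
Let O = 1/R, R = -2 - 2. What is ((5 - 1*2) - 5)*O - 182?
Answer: -363/2 ≈ -181.50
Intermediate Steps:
R = -4
O = -1/4 (O = 1/(-4) = -1/4 ≈ -0.25000)
((5 - 1*2) - 5)*O - 182 = ((5 - 1*2) - 5)*(-1/4) - 182 = ((5 - 2) - 5)*(-1/4) - 182 = (3 - 5)*(-1/4) - 182 = -2*(-1/4) - 182 = 1/2 - 182 = -363/2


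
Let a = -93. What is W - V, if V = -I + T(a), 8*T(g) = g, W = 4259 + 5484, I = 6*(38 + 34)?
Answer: 81493/8 ≈ 10187.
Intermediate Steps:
I = 432 (I = 6*72 = 432)
W = 9743
T(g) = g/8
V = -3549/8 (V = -1*432 + (⅛)*(-93) = -432 - 93/8 = -3549/8 ≈ -443.63)
W - V = 9743 - 1*(-3549/8) = 9743 + 3549/8 = 81493/8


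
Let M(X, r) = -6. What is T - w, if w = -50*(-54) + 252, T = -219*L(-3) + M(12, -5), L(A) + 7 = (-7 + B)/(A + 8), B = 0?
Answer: -5592/5 ≈ -1118.4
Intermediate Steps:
L(A) = -7 - 7/(8 + A) (L(A) = -7 + (-7 + 0)/(A + 8) = -7 - 7/(8 + A))
T = 9168/5 (T = -1533*(-9 - 1*(-3))/(8 - 3) - 6 = -1533*(-9 + 3)/5 - 6 = -1533*(-6)/5 - 6 = -219*(-42/5) - 6 = 9198/5 - 6 = 9168/5 ≈ 1833.6)
w = 2952 (w = 2700 + 252 = 2952)
T - w = 9168/5 - 1*2952 = 9168/5 - 2952 = -5592/5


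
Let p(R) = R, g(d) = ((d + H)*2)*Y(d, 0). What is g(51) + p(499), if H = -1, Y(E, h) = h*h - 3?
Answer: 199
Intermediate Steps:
Y(E, h) = -3 + h**2 (Y(E, h) = h**2 - 3 = -3 + h**2)
g(d) = 6 - 6*d (g(d) = ((d - 1)*2)*(-3 + 0**2) = ((-1 + d)*2)*(-3 + 0) = (-2 + 2*d)*(-3) = 6 - 6*d)
g(51) + p(499) = (6 - 6*51) + 499 = (6 - 306) + 499 = -300 + 499 = 199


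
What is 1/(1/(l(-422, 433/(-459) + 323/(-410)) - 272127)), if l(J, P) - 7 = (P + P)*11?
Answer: -25608715057/94095 ≈ -2.7216e+5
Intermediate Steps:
l(J, P) = 7 + 22*P (l(J, P) = 7 + (P + P)*11 = 7 + (2*P)*11 = 7 + 22*P)
1/(1/(l(-422, 433/(-459) + 323/(-410)) - 272127)) = 1/(1/((7 + 22*(433/(-459) + 323/(-410))) - 272127)) = 1/(1/((7 + 22*(433*(-1/459) + 323*(-1/410))) - 272127)) = 1/(1/((7 + 22*(-433/459 - 323/410)) - 272127)) = 1/(1/((7 + 22*(-325787/188190)) - 272127)) = 1/(1/((7 - 3583657/94095) - 272127)) = 1/(1/(-2924992/94095 - 272127)) = 1/(1/(-25608715057/94095)) = 1/(-94095/25608715057) = -25608715057/94095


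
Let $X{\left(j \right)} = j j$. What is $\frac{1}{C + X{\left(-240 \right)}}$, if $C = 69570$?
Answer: $\frac{1}{127170} \approx 7.8635 \cdot 10^{-6}$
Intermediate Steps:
$X{\left(j \right)} = j^{2}$
$\frac{1}{C + X{\left(-240 \right)}} = \frac{1}{69570 + \left(-240\right)^{2}} = \frac{1}{69570 + 57600} = \frac{1}{127170}$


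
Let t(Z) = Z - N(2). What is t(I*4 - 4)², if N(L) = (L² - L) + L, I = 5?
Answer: 144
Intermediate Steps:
N(L) = L²
t(Z) = -4 + Z (t(Z) = Z - 1*2² = Z - 1*4 = Z - 4 = -4 + Z)
t(I*4 - 4)² = (-4 + (5*4 - 4))² = (-4 + (20 - 4))² = (-4 + 16)² = 12² = 144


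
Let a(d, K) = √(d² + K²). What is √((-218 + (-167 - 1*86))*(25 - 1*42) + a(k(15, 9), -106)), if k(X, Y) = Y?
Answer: √(8007 + √11317) ≈ 90.074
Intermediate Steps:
a(d, K) = √(K² + d²)
√((-218 + (-167 - 1*86))*(25 - 1*42) + a(k(15, 9), -106)) = √((-218 + (-167 - 1*86))*(25 - 1*42) + √((-106)² + 9²)) = √((-218 + (-167 - 86))*(25 - 42) + √(11236 + 81)) = √((-218 - 253)*(-17) + √11317) = √(-471*(-17) + √11317) = √(8007 + √11317)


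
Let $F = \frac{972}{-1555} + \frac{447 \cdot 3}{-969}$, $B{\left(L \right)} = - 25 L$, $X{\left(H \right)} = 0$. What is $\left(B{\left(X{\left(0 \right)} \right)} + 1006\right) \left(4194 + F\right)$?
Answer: $\frac{2118123311214}{502265} \approx 4.2171 \cdot 10^{6}$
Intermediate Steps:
$F = - \frac{1009041}{502265}$ ($F = 972 \left(- \frac{1}{1555}\right) + 1341 \left(- \frac{1}{969}\right) = - \frac{972}{1555} - \frac{447}{323} = - \frac{1009041}{502265} \approx -2.009$)
$\left(B{\left(X{\left(0 \right)} \right)} + 1006\right) \left(4194 + F\right) = \left(\left(-25\right) 0 + 1006\right) \left(4194 - \frac{1009041}{502265}\right) = \left(0 + 1006\right) \frac{2105490369}{502265} = 1006 \cdot \frac{2105490369}{502265} = \frac{2118123311214}{502265}$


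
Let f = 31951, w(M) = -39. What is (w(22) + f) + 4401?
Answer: 36313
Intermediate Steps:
(w(22) + f) + 4401 = (-39 + 31951) + 4401 = 31912 + 4401 = 36313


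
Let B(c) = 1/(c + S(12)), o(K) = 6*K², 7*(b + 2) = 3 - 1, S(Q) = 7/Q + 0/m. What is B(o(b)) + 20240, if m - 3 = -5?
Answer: 216791228/10711 ≈ 20240.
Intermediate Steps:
m = -2 (m = 3 - 5 = -2)
S(Q) = 7/Q (S(Q) = 7/Q + 0/(-2) = 7/Q + 0*(-½) = 7/Q + 0 = 7/Q)
b = -12/7 (b = -2 + (3 - 1)/7 = -2 + (⅐)*2 = -2 + 2/7 = -12/7 ≈ -1.7143)
B(c) = 1/(7/12 + c) (B(c) = 1/(c + 7/12) = 1/(7/12 + c))
B(o(b)) + 20240 = 12/(7 + 12*(6*(-12/7)²)) + 20240 = 12/(7 + 12*(6*(144/49))) + 20240 = 12/(7 + 12*(864/49)) + 20240 = 12/(7 + 10368/49) + 20240 = 12/(10711/49) + 20240 = 12*(49/10711) + 20240 = 588/10711 + 20240 = 216791228/10711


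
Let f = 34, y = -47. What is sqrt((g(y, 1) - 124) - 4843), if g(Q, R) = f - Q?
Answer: I*sqrt(4886) ≈ 69.9*I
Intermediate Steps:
g(Q, R) = 34 - Q
sqrt((g(y, 1) - 124) - 4843) = sqrt(((34 - 1*(-47)) - 124) - 4843) = sqrt(((34 + 47) - 124) - 4843) = sqrt((81 - 124) - 4843) = sqrt(-43 - 4843) = sqrt(-4886) = I*sqrt(4886)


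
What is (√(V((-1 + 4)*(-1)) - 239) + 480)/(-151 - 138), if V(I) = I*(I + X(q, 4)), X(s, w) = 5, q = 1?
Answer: -480/289 - 7*I*√5/289 ≈ -1.6609 - 0.054161*I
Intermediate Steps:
V(I) = I*(5 + I) (V(I) = I*(I + 5) = I*(5 + I))
(√(V((-1 + 4)*(-1)) - 239) + 480)/(-151 - 138) = (√(((-1 + 4)*(-1))*(5 + (-1 + 4)*(-1)) - 239) + 480)/(-151 - 138) = (√((3*(-1))*(5 + 3*(-1)) - 239) + 480)/(-289) = (√(-3*(5 - 3) - 239) + 480)*(-1/289) = (√(-3*2 - 239) + 480)*(-1/289) = (√(-6 - 239) + 480)*(-1/289) = (√(-245) + 480)*(-1/289) = (7*I*√5 + 480)*(-1/289) = (480 + 7*I*√5)*(-1/289) = -480/289 - 7*I*√5/289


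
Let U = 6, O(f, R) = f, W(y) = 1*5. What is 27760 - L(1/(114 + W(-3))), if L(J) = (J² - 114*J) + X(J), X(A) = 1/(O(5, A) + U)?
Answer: 4324338014/155771 ≈ 27761.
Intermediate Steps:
W(y) = 5
X(A) = 1/11 (X(A) = 1/(5 + 6) = 1/11)
L(J) = 1/11 + J² - 114*J (L(J) = (J² - 114*J) + 1/11 = 1/11 + J² - 114*J)
27760 - L(1/(114 + W(-3))) = 27760 - (1/11 + (1/(114 + 5))² - 114/(114 + 5)) = 27760 - (1/11 + (1/119)² - 114/119) = 27760 - (1/11 + (1/119)² - 114*1/119) = 27760 - (1/11 + 1/14161 - 114/119) = 27760 - 1*(-135054/155771) = 27760 + 135054/155771 = 4324338014/155771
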